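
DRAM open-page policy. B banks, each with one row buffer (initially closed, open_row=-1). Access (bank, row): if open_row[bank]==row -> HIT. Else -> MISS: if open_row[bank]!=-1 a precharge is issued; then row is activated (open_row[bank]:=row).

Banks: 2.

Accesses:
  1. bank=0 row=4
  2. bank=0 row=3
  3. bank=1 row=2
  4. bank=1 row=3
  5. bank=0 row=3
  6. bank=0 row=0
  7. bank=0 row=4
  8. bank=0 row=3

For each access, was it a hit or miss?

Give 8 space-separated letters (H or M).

Acc 1: bank0 row4 -> MISS (open row4); precharges=0
Acc 2: bank0 row3 -> MISS (open row3); precharges=1
Acc 3: bank1 row2 -> MISS (open row2); precharges=1
Acc 4: bank1 row3 -> MISS (open row3); precharges=2
Acc 5: bank0 row3 -> HIT
Acc 6: bank0 row0 -> MISS (open row0); precharges=3
Acc 7: bank0 row4 -> MISS (open row4); precharges=4
Acc 8: bank0 row3 -> MISS (open row3); precharges=5

Answer: M M M M H M M M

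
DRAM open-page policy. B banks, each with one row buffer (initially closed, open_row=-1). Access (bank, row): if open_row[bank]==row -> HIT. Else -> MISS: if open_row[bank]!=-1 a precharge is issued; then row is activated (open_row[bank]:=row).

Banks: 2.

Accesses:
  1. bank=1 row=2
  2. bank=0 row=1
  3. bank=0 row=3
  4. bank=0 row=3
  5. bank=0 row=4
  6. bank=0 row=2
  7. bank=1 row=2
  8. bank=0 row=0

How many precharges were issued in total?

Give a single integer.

Answer: 4

Derivation:
Acc 1: bank1 row2 -> MISS (open row2); precharges=0
Acc 2: bank0 row1 -> MISS (open row1); precharges=0
Acc 3: bank0 row3 -> MISS (open row3); precharges=1
Acc 4: bank0 row3 -> HIT
Acc 5: bank0 row4 -> MISS (open row4); precharges=2
Acc 6: bank0 row2 -> MISS (open row2); precharges=3
Acc 7: bank1 row2 -> HIT
Acc 8: bank0 row0 -> MISS (open row0); precharges=4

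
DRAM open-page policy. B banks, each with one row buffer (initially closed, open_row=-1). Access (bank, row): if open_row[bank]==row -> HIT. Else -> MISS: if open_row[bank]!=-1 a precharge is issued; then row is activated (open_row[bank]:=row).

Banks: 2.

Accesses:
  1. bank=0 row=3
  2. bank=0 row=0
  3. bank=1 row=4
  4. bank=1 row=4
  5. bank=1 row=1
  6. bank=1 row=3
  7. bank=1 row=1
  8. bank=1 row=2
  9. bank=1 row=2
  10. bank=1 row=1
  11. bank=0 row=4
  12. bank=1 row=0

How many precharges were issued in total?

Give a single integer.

Answer: 8

Derivation:
Acc 1: bank0 row3 -> MISS (open row3); precharges=0
Acc 2: bank0 row0 -> MISS (open row0); precharges=1
Acc 3: bank1 row4 -> MISS (open row4); precharges=1
Acc 4: bank1 row4 -> HIT
Acc 5: bank1 row1 -> MISS (open row1); precharges=2
Acc 6: bank1 row3 -> MISS (open row3); precharges=3
Acc 7: bank1 row1 -> MISS (open row1); precharges=4
Acc 8: bank1 row2 -> MISS (open row2); precharges=5
Acc 9: bank1 row2 -> HIT
Acc 10: bank1 row1 -> MISS (open row1); precharges=6
Acc 11: bank0 row4 -> MISS (open row4); precharges=7
Acc 12: bank1 row0 -> MISS (open row0); precharges=8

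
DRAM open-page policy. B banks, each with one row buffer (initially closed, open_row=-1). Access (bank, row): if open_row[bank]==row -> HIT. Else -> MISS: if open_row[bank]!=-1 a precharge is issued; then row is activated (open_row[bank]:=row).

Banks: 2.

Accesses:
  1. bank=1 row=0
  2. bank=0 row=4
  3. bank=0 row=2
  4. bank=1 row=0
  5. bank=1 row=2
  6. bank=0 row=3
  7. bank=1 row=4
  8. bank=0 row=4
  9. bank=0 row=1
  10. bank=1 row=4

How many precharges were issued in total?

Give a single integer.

Acc 1: bank1 row0 -> MISS (open row0); precharges=0
Acc 2: bank0 row4 -> MISS (open row4); precharges=0
Acc 3: bank0 row2 -> MISS (open row2); precharges=1
Acc 4: bank1 row0 -> HIT
Acc 5: bank1 row2 -> MISS (open row2); precharges=2
Acc 6: bank0 row3 -> MISS (open row3); precharges=3
Acc 7: bank1 row4 -> MISS (open row4); precharges=4
Acc 8: bank0 row4 -> MISS (open row4); precharges=5
Acc 9: bank0 row1 -> MISS (open row1); precharges=6
Acc 10: bank1 row4 -> HIT

Answer: 6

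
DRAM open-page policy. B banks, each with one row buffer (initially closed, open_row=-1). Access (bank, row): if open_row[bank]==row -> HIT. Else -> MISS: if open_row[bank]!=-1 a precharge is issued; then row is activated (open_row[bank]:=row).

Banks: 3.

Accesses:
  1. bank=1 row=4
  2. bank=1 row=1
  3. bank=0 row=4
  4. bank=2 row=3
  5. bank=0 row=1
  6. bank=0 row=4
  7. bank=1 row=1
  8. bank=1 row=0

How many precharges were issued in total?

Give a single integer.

Acc 1: bank1 row4 -> MISS (open row4); precharges=0
Acc 2: bank1 row1 -> MISS (open row1); precharges=1
Acc 3: bank0 row4 -> MISS (open row4); precharges=1
Acc 4: bank2 row3 -> MISS (open row3); precharges=1
Acc 5: bank0 row1 -> MISS (open row1); precharges=2
Acc 6: bank0 row4 -> MISS (open row4); precharges=3
Acc 7: bank1 row1 -> HIT
Acc 8: bank1 row0 -> MISS (open row0); precharges=4

Answer: 4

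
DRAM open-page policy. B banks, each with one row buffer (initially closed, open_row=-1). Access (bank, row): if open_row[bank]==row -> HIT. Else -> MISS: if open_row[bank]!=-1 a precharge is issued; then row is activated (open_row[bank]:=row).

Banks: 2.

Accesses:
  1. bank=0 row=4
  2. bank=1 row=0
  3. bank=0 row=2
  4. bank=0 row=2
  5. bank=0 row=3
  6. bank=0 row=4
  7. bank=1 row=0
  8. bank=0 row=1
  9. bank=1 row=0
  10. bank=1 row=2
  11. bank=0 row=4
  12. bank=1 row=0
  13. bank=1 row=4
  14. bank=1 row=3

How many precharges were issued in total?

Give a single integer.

Acc 1: bank0 row4 -> MISS (open row4); precharges=0
Acc 2: bank1 row0 -> MISS (open row0); precharges=0
Acc 3: bank0 row2 -> MISS (open row2); precharges=1
Acc 4: bank0 row2 -> HIT
Acc 5: bank0 row3 -> MISS (open row3); precharges=2
Acc 6: bank0 row4 -> MISS (open row4); precharges=3
Acc 7: bank1 row0 -> HIT
Acc 8: bank0 row1 -> MISS (open row1); precharges=4
Acc 9: bank1 row0 -> HIT
Acc 10: bank1 row2 -> MISS (open row2); precharges=5
Acc 11: bank0 row4 -> MISS (open row4); precharges=6
Acc 12: bank1 row0 -> MISS (open row0); precharges=7
Acc 13: bank1 row4 -> MISS (open row4); precharges=8
Acc 14: bank1 row3 -> MISS (open row3); precharges=9

Answer: 9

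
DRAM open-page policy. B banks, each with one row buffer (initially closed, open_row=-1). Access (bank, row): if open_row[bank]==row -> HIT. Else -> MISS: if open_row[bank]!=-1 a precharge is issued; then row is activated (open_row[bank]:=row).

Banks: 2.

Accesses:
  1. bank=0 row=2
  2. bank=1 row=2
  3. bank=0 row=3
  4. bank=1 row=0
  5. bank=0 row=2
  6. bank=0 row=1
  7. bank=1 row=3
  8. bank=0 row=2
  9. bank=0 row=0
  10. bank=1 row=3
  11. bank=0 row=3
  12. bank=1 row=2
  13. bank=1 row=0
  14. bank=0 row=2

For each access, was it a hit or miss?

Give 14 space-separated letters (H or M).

Answer: M M M M M M M M M H M M M M

Derivation:
Acc 1: bank0 row2 -> MISS (open row2); precharges=0
Acc 2: bank1 row2 -> MISS (open row2); precharges=0
Acc 3: bank0 row3 -> MISS (open row3); precharges=1
Acc 4: bank1 row0 -> MISS (open row0); precharges=2
Acc 5: bank0 row2 -> MISS (open row2); precharges=3
Acc 6: bank0 row1 -> MISS (open row1); precharges=4
Acc 7: bank1 row3 -> MISS (open row3); precharges=5
Acc 8: bank0 row2 -> MISS (open row2); precharges=6
Acc 9: bank0 row0 -> MISS (open row0); precharges=7
Acc 10: bank1 row3 -> HIT
Acc 11: bank0 row3 -> MISS (open row3); precharges=8
Acc 12: bank1 row2 -> MISS (open row2); precharges=9
Acc 13: bank1 row0 -> MISS (open row0); precharges=10
Acc 14: bank0 row2 -> MISS (open row2); precharges=11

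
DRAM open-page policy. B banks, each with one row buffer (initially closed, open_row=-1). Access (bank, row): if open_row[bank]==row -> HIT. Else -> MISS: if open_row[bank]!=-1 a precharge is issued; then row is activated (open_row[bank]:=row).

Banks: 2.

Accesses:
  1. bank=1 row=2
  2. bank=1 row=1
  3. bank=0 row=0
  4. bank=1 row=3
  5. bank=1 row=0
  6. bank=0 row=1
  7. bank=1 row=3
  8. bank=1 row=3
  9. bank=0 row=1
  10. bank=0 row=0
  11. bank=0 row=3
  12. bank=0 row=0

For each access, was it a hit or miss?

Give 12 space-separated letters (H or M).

Answer: M M M M M M M H H M M M

Derivation:
Acc 1: bank1 row2 -> MISS (open row2); precharges=0
Acc 2: bank1 row1 -> MISS (open row1); precharges=1
Acc 3: bank0 row0 -> MISS (open row0); precharges=1
Acc 4: bank1 row3 -> MISS (open row3); precharges=2
Acc 5: bank1 row0 -> MISS (open row0); precharges=3
Acc 6: bank0 row1 -> MISS (open row1); precharges=4
Acc 7: bank1 row3 -> MISS (open row3); precharges=5
Acc 8: bank1 row3 -> HIT
Acc 9: bank0 row1 -> HIT
Acc 10: bank0 row0 -> MISS (open row0); precharges=6
Acc 11: bank0 row3 -> MISS (open row3); precharges=7
Acc 12: bank0 row0 -> MISS (open row0); precharges=8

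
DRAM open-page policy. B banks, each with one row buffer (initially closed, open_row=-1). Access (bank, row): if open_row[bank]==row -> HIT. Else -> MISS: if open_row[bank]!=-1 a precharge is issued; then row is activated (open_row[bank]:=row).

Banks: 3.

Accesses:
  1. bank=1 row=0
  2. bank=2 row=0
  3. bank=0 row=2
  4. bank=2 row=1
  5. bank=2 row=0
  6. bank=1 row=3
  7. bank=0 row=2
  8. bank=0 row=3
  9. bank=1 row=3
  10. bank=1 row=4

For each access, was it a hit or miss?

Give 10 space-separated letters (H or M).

Answer: M M M M M M H M H M

Derivation:
Acc 1: bank1 row0 -> MISS (open row0); precharges=0
Acc 2: bank2 row0 -> MISS (open row0); precharges=0
Acc 3: bank0 row2 -> MISS (open row2); precharges=0
Acc 4: bank2 row1 -> MISS (open row1); precharges=1
Acc 5: bank2 row0 -> MISS (open row0); precharges=2
Acc 6: bank1 row3 -> MISS (open row3); precharges=3
Acc 7: bank0 row2 -> HIT
Acc 8: bank0 row3 -> MISS (open row3); precharges=4
Acc 9: bank1 row3 -> HIT
Acc 10: bank1 row4 -> MISS (open row4); precharges=5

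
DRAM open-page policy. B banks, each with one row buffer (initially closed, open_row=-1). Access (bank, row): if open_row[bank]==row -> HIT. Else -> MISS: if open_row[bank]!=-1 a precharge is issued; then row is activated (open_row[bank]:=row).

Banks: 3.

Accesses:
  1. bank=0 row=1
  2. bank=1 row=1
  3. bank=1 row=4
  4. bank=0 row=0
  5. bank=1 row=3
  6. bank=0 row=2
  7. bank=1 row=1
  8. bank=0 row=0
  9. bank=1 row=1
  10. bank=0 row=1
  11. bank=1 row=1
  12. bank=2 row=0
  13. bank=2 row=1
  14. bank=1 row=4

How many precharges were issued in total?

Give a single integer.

Acc 1: bank0 row1 -> MISS (open row1); precharges=0
Acc 2: bank1 row1 -> MISS (open row1); precharges=0
Acc 3: bank1 row4 -> MISS (open row4); precharges=1
Acc 4: bank0 row0 -> MISS (open row0); precharges=2
Acc 5: bank1 row3 -> MISS (open row3); precharges=3
Acc 6: bank0 row2 -> MISS (open row2); precharges=4
Acc 7: bank1 row1 -> MISS (open row1); precharges=5
Acc 8: bank0 row0 -> MISS (open row0); precharges=6
Acc 9: bank1 row1 -> HIT
Acc 10: bank0 row1 -> MISS (open row1); precharges=7
Acc 11: bank1 row1 -> HIT
Acc 12: bank2 row0 -> MISS (open row0); precharges=7
Acc 13: bank2 row1 -> MISS (open row1); precharges=8
Acc 14: bank1 row4 -> MISS (open row4); precharges=9

Answer: 9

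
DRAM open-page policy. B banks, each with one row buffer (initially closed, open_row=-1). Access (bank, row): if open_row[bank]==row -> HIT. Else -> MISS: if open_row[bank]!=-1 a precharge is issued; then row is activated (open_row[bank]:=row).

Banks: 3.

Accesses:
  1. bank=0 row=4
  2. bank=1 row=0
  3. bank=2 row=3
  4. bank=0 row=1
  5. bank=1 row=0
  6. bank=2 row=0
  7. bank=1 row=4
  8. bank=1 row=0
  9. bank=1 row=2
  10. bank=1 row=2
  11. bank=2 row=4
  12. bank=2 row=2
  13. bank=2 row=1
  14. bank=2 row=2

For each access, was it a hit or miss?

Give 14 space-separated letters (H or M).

Acc 1: bank0 row4 -> MISS (open row4); precharges=0
Acc 2: bank1 row0 -> MISS (open row0); precharges=0
Acc 3: bank2 row3 -> MISS (open row3); precharges=0
Acc 4: bank0 row1 -> MISS (open row1); precharges=1
Acc 5: bank1 row0 -> HIT
Acc 6: bank2 row0 -> MISS (open row0); precharges=2
Acc 7: bank1 row4 -> MISS (open row4); precharges=3
Acc 8: bank1 row0 -> MISS (open row0); precharges=4
Acc 9: bank1 row2 -> MISS (open row2); precharges=5
Acc 10: bank1 row2 -> HIT
Acc 11: bank2 row4 -> MISS (open row4); precharges=6
Acc 12: bank2 row2 -> MISS (open row2); precharges=7
Acc 13: bank2 row1 -> MISS (open row1); precharges=8
Acc 14: bank2 row2 -> MISS (open row2); precharges=9

Answer: M M M M H M M M M H M M M M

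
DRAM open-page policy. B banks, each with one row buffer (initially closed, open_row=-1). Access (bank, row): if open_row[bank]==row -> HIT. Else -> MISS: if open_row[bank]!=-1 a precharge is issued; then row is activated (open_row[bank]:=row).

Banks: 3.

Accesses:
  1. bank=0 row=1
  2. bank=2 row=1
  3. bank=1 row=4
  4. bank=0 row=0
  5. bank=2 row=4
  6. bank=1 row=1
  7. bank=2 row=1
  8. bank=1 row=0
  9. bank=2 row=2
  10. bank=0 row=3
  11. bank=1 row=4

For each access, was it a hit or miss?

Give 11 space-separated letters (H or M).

Answer: M M M M M M M M M M M

Derivation:
Acc 1: bank0 row1 -> MISS (open row1); precharges=0
Acc 2: bank2 row1 -> MISS (open row1); precharges=0
Acc 3: bank1 row4 -> MISS (open row4); precharges=0
Acc 4: bank0 row0 -> MISS (open row0); precharges=1
Acc 5: bank2 row4 -> MISS (open row4); precharges=2
Acc 6: bank1 row1 -> MISS (open row1); precharges=3
Acc 7: bank2 row1 -> MISS (open row1); precharges=4
Acc 8: bank1 row0 -> MISS (open row0); precharges=5
Acc 9: bank2 row2 -> MISS (open row2); precharges=6
Acc 10: bank0 row3 -> MISS (open row3); precharges=7
Acc 11: bank1 row4 -> MISS (open row4); precharges=8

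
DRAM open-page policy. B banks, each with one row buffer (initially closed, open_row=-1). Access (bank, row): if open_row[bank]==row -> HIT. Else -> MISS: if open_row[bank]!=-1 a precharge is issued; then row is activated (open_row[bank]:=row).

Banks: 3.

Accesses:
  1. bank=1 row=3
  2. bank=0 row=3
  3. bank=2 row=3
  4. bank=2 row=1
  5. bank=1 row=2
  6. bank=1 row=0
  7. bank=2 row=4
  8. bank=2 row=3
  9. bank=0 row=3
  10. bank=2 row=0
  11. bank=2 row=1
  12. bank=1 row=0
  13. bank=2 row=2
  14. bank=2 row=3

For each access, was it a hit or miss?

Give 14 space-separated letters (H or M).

Answer: M M M M M M M M H M M H M M

Derivation:
Acc 1: bank1 row3 -> MISS (open row3); precharges=0
Acc 2: bank0 row3 -> MISS (open row3); precharges=0
Acc 3: bank2 row3 -> MISS (open row3); precharges=0
Acc 4: bank2 row1 -> MISS (open row1); precharges=1
Acc 5: bank1 row2 -> MISS (open row2); precharges=2
Acc 6: bank1 row0 -> MISS (open row0); precharges=3
Acc 7: bank2 row4 -> MISS (open row4); precharges=4
Acc 8: bank2 row3 -> MISS (open row3); precharges=5
Acc 9: bank0 row3 -> HIT
Acc 10: bank2 row0 -> MISS (open row0); precharges=6
Acc 11: bank2 row1 -> MISS (open row1); precharges=7
Acc 12: bank1 row0 -> HIT
Acc 13: bank2 row2 -> MISS (open row2); precharges=8
Acc 14: bank2 row3 -> MISS (open row3); precharges=9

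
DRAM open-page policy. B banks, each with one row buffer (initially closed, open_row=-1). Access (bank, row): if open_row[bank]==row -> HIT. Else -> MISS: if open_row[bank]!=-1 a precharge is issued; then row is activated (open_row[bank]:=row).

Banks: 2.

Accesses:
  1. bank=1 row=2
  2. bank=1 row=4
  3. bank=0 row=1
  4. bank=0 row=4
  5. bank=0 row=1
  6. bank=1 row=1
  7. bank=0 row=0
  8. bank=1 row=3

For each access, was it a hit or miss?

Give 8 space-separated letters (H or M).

Answer: M M M M M M M M

Derivation:
Acc 1: bank1 row2 -> MISS (open row2); precharges=0
Acc 2: bank1 row4 -> MISS (open row4); precharges=1
Acc 3: bank0 row1 -> MISS (open row1); precharges=1
Acc 4: bank0 row4 -> MISS (open row4); precharges=2
Acc 5: bank0 row1 -> MISS (open row1); precharges=3
Acc 6: bank1 row1 -> MISS (open row1); precharges=4
Acc 7: bank0 row0 -> MISS (open row0); precharges=5
Acc 8: bank1 row3 -> MISS (open row3); precharges=6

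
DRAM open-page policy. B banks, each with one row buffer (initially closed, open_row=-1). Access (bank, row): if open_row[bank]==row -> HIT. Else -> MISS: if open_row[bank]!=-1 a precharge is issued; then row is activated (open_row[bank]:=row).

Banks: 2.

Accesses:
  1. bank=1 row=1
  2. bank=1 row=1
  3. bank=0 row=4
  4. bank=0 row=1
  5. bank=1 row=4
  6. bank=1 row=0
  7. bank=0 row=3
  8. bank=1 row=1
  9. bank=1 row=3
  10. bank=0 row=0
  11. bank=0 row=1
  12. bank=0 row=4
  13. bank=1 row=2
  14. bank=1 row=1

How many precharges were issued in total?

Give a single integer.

Acc 1: bank1 row1 -> MISS (open row1); precharges=0
Acc 2: bank1 row1 -> HIT
Acc 3: bank0 row4 -> MISS (open row4); precharges=0
Acc 4: bank0 row1 -> MISS (open row1); precharges=1
Acc 5: bank1 row4 -> MISS (open row4); precharges=2
Acc 6: bank1 row0 -> MISS (open row0); precharges=3
Acc 7: bank0 row3 -> MISS (open row3); precharges=4
Acc 8: bank1 row1 -> MISS (open row1); precharges=5
Acc 9: bank1 row3 -> MISS (open row3); precharges=6
Acc 10: bank0 row0 -> MISS (open row0); precharges=7
Acc 11: bank0 row1 -> MISS (open row1); precharges=8
Acc 12: bank0 row4 -> MISS (open row4); precharges=9
Acc 13: bank1 row2 -> MISS (open row2); precharges=10
Acc 14: bank1 row1 -> MISS (open row1); precharges=11

Answer: 11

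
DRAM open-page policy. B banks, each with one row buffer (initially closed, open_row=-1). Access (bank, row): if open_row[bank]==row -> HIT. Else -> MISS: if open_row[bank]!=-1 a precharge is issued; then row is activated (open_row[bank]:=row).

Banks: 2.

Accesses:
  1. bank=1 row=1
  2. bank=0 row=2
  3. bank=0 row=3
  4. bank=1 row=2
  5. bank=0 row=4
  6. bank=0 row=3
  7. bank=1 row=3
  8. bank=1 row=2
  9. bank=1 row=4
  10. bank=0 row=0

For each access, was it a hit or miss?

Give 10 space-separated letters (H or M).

Answer: M M M M M M M M M M

Derivation:
Acc 1: bank1 row1 -> MISS (open row1); precharges=0
Acc 2: bank0 row2 -> MISS (open row2); precharges=0
Acc 3: bank0 row3 -> MISS (open row3); precharges=1
Acc 4: bank1 row2 -> MISS (open row2); precharges=2
Acc 5: bank0 row4 -> MISS (open row4); precharges=3
Acc 6: bank0 row3 -> MISS (open row3); precharges=4
Acc 7: bank1 row3 -> MISS (open row3); precharges=5
Acc 8: bank1 row2 -> MISS (open row2); precharges=6
Acc 9: bank1 row4 -> MISS (open row4); precharges=7
Acc 10: bank0 row0 -> MISS (open row0); precharges=8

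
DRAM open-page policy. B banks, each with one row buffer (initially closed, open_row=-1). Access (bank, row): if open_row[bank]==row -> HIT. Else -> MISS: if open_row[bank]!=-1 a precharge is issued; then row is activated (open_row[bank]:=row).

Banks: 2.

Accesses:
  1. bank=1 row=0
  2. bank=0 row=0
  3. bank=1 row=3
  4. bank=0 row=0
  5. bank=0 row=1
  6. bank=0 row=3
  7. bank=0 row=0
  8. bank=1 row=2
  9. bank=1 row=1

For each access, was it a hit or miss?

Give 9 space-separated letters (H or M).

Answer: M M M H M M M M M

Derivation:
Acc 1: bank1 row0 -> MISS (open row0); precharges=0
Acc 2: bank0 row0 -> MISS (open row0); precharges=0
Acc 3: bank1 row3 -> MISS (open row3); precharges=1
Acc 4: bank0 row0 -> HIT
Acc 5: bank0 row1 -> MISS (open row1); precharges=2
Acc 6: bank0 row3 -> MISS (open row3); precharges=3
Acc 7: bank0 row0 -> MISS (open row0); precharges=4
Acc 8: bank1 row2 -> MISS (open row2); precharges=5
Acc 9: bank1 row1 -> MISS (open row1); precharges=6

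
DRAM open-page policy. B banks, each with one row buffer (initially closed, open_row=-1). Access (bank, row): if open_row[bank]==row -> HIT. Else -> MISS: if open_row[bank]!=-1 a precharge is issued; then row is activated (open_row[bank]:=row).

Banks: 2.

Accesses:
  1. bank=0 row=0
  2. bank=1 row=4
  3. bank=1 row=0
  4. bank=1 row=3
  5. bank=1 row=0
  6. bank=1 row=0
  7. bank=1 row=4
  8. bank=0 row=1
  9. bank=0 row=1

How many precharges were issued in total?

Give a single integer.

Answer: 5

Derivation:
Acc 1: bank0 row0 -> MISS (open row0); precharges=0
Acc 2: bank1 row4 -> MISS (open row4); precharges=0
Acc 3: bank1 row0 -> MISS (open row0); precharges=1
Acc 4: bank1 row3 -> MISS (open row3); precharges=2
Acc 5: bank1 row0 -> MISS (open row0); precharges=3
Acc 6: bank1 row0 -> HIT
Acc 7: bank1 row4 -> MISS (open row4); precharges=4
Acc 8: bank0 row1 -> MISS (open row1); precharges=5
Acc 9: bank0 row1 -> HIT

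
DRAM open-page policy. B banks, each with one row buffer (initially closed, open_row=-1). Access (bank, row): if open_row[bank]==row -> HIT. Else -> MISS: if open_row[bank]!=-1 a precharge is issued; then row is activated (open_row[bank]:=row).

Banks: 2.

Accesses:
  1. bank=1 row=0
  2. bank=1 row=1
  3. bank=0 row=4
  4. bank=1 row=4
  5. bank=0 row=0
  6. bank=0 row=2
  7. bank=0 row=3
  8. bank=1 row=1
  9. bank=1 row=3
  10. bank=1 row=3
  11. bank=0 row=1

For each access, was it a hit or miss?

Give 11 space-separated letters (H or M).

Acc 1: bank1 row0 -> MISS (open row0); precharges=0
Acc 2: bank1 row1 -> MISS (open row1); precharges=1
Acc 3: bank0 row4 -> MISS (open row4); precharges=1
Acc 4: bank1 row4 -> MISS (open row4); precharges=2
Acc 5: bank0 row0 -> MISS (open row0); precharges=3
Acc 6: bank0 row2 -> MISS (open row2); precharges=4
Acc 7: bank0 row3 -> MISS (open row3); precharges=5
Acc 8: bank1 row1 -> MISS (open row1); precharges=6
Acc 9: bank1 row3 -> MISS (open row3); precharges=7
Acc 10: bank1 row3 -> HIT
Acc 11: bank0 row1 -> MISS (open row1); precharges=8

Answer: M M M M M M M M M H M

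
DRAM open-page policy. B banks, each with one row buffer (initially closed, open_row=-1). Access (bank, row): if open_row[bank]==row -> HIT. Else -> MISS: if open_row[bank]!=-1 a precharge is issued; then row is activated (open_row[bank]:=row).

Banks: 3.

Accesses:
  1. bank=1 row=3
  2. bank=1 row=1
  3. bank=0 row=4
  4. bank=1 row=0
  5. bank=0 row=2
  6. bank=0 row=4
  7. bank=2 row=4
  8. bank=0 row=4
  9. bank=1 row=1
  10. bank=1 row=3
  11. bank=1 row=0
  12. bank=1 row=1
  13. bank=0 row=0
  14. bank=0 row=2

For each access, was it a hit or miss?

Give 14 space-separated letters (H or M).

Answer: M M M M M M M H M M M M M M

Derivation:
Acc 1: bank1 row3 -> MISS (open row3); precharges=0
Acc 2: bank1 row1 -> MISS (open row1); precharges=1
Acc 3: bank0 row4 -> MISS (open row4); precharges=1
Acc 4: bank1 row0 -> MISS (open row0); precharges=2
Acc 5: bank0 row2 -> MISS (open row2); precharges=3
Acc 6: bank0 row4 -> MISS (open row4); precharges=4
Acc 7: bank2 row4 -> MISS (open row4); precharges=4
Acc 8: bank0 row4 -> HIT
Acc 9: bank1 row1 -> MISS (open row1); precharges=5
Acc 10: bank1 row3 -> MISS (open row3); precharges=6
Acc 11: bank1 row0 -> MISS (open row0); precharges=7
Acc 12: bank1 row1 -> MISS (open row1); precharges=8
Acc 13: bank0 row0 -> MISS (open row0); precharges=9
Acc 14: bank0 row2 -> MISS (open row2); precharges=10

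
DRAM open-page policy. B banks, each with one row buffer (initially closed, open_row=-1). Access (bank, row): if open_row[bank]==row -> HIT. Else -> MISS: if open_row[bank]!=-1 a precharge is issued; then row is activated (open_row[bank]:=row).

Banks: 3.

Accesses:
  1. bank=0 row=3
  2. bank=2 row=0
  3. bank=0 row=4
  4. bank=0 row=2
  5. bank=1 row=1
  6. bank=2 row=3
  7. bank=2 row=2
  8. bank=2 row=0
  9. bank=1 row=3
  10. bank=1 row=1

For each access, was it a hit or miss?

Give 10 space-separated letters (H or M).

Answer: M M M M M M M M M M

Derivation:
Acc 1: bank0 row3 -> MISS (open row3); precharges=0
Acc 2: bank2 row0 -> MISS (open row0); precharges=0
Acc 3: bank0 row4 -> MISS (open row4); precharges=1
Acc 4: bank0 row2 -> MISS (open row2); precharges=2
Acc 5: bank1 row1 -> MISS (open row1); precharges=2
Acc 6: bank2 row3 -> MISS (open row3); precharges=3
Acc 7: bank2 row2 -> MISS (open row2); precharges=4
Acc 8: bank2 row0 -> MISS (open row0); precharges=5
Acc 9: bank1 row3 -> MISS (open row3); precharges=6
Acc 10: bank1 row1 -> MISS (open row1); precharges=7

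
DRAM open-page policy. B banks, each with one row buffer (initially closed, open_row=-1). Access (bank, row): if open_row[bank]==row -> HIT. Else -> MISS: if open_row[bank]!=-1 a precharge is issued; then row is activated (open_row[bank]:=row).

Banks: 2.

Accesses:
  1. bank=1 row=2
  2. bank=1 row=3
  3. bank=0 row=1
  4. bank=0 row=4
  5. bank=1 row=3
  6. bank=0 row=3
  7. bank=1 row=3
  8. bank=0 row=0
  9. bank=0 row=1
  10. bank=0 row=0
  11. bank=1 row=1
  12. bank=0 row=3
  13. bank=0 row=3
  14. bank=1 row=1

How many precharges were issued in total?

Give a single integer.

Answer: 8

Derivation:
Acc 1: bank1 row2 -> MISS (open row2); precharges=0
Acc 2: bank1 row3 -> MISS (open row3); precharges=1
Acc 3: bank0 row1 -> MISS (open row1); precharges=1
Acc 4: bank0 row4 -> MISS (open row4); precharges=2
Acc 5: bank1 row3 -> HIT
Acc 6: bank0 row3 -> MISS (open row3); precharges=3
Acc 7: bank1 row3 -> HIT
Acc 8: bank0 row0 -> MISS (open row0); precharges=4
Acc 9: bank0 row1 -> MISS (open row1); precharges=5
Acc 10: bank0 row0 -> MISS (open row0); precharges=6
Acc 11: bank1 row1 -> MISS (open row1); precharges=7
Acc 12: bank0 row3 -> MISS (open row3); precharges=8
Acc 13: bank0 row3 -> HIT
Acc 14: bank1 row1 -> HIT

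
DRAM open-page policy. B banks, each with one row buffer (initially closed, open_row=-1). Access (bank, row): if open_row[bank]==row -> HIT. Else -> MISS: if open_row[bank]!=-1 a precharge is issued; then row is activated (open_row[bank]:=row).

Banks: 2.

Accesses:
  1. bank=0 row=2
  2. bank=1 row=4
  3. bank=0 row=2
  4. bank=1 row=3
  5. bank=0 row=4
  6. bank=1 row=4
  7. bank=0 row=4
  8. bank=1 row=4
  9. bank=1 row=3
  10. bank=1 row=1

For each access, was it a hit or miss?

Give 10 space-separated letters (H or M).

Acc 1: bank0 row2 -> MISS (open row2); precharges=0
Acc 2: bank1 row4 -> MISS (open row4); precharges=0
Acc 3: bank0 row2 -> HIT
Acc 4: bank1 row3 -> MISS (open row3); precharges=1
Acc 5: bank0 row4 -> MISS (open row4); precharges=2
Acc 6: bank1 row4 -> MISS (open row4); precharges=3
Acc 7: bank0 row4 -> HIT
Acc 8: bank1 row4 -> HIT
Acc 9: bank1 row3 -> MISS (open row3); precharges=4
Acc 10: bank1 row1 -> MISS (open row1); precharges=5

Answer: M M H M M M H H M M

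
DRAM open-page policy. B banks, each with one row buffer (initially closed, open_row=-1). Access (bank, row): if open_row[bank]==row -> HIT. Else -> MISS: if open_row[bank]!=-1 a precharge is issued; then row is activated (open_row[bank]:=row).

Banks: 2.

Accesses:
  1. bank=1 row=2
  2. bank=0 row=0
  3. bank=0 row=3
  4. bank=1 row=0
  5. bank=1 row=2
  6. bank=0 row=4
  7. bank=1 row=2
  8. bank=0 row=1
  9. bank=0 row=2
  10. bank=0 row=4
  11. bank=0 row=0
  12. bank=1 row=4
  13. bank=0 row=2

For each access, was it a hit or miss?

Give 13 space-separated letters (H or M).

Acc 1: bank1 row2 -> MISS (open row2); precharges=0
Acc 2: bank0 row0 -> MISS (open row0); precharges=0
Acc 3: bank0 row3 -> MISS (open row3); precharges=1
Acc 4: bank1 row0 -> MISS (open row0); precharges=2
Acc 5: bank1 row2 -> MISS (open row2); precharges=3
Acc 6: bank0 row4 -> MISS (open row4); precharges=4
Acc 7: bank1 row2 -> HIT
Acc 8: bank0 row1 -> MISS (open row1); precharges=5
Acc 9: bank0 row2 -> MISS (open row2); precharges=6
Acc 10: bank0 row4 -> MISS (open row4); precharges=7
Acc 11: bank0 row0 -> MISS (open row0); precharges=8
Acc 12: bank1 row4 -> MISS (open row4); precharges=9
Acc 13: bank0 row2 -> MISS (open row2); precharges=10

Answer: M M M M M M H M M M M M M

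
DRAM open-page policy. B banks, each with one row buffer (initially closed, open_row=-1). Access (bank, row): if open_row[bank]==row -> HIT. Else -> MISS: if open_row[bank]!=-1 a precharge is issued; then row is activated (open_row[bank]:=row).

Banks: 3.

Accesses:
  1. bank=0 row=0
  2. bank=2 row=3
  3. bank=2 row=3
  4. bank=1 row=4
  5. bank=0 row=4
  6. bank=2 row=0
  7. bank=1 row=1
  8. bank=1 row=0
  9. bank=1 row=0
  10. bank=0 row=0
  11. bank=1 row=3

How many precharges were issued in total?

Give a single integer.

Answer: 6

Derivation:
Acc 1: bank0 row0 -> MISS (open row0); precharges=0
Acc 2: bank2 row3 -> MISS (open row3); precharges=0
Acc 3: bank2 row3 -> HIT
Acc 4: bank1 row4 -> MISS (open row4); precharges=0
Acc 5: bank0 row4 -> MISS (open row4); precharges=1
Acc 6: bank2 row0 -> MISS (open row0); precharges=2
Acc 7: bank1 row1 -> MISS (open row1); precharges=3
Acc 8: bank1 row0 -> MISS (open row0); precharges=4
Acc 9: bank1 row0 -> HIT
Acc 10: bank0 row0 -> MISS (open row0); precharges=5
Acc 11: bank1 row3 -> MISS (open row3); precharges=6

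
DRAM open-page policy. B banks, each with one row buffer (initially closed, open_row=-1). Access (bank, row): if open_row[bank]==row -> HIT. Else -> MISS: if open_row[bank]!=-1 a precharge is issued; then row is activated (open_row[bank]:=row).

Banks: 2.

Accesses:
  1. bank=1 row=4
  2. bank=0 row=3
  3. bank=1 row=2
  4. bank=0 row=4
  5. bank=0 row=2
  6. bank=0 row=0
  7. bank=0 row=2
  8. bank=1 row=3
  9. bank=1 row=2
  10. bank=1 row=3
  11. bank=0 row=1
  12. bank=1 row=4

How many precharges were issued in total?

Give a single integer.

Acc 1: bank1 row4 -> MISS (open row4); precharges=0
Acc 2: bank0 row3 -> MISS (open row3); precharges=0
Acc 3: bank1 row2 -> MISS (open row2); precharges=1
Acc 4: bank0 row4 -> MISS (open row4); precharges=2
Acc 5: bank0 row2 -> MISS (open row2); precharges=3
Acc 6: bank0 row0 -> MISS (open row0); precharges=4
Acc 7: bank0 row2 -> MISS (open row2); precharges=5
Acc 8: bank1 row3 -> MISS (open row3); precharges=6
Acc 9: bank1 row2 -> MISS (open row2); precharges=7
Acc 10: bank1 row3 -> MISS (open row3); precharges=8
Acc 11: bank0 row1 -> MISS (open row1); precharges=9
Acc 12: bank1 row4 -> MISS (open row4); precharges=10

Answer: 10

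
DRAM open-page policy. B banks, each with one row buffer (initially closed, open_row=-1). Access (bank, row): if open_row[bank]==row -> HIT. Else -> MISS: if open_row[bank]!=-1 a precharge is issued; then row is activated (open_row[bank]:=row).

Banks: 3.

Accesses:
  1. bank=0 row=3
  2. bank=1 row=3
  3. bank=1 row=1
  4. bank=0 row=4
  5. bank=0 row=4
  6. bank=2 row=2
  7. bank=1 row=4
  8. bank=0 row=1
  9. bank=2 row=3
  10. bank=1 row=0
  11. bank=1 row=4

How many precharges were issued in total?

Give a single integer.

Answer: 7

Derivation:
Acc 1: bank0 row3 -> MISS (open row3); precharges=0
Acc 2: bank1 row3 -> MISS (open row3); precharges=0
Acc 3: bank1 row1 -> MISS (open row1); precharges=1
Acc 4: bank0 row4 -> MISS (open row4); precharges=2
Acc 5: bank0 row4 -> HIT
Acc 6: bank2 row2 -> MISS (open row2); precharges=2
Acc 7: bank1 row4 -> MISS (open row4); precharges=3
Acc 8: bank0 row1 -> MISS (open row1); precharges=4
Acc 9: bank2 row3 -> MISS (open row3); precharges=5
Acc 10: bank1 row0 -> MISS (open row0); precharges=6
Acc 11: bank1 row4 -> MISS (open row4); precharges=7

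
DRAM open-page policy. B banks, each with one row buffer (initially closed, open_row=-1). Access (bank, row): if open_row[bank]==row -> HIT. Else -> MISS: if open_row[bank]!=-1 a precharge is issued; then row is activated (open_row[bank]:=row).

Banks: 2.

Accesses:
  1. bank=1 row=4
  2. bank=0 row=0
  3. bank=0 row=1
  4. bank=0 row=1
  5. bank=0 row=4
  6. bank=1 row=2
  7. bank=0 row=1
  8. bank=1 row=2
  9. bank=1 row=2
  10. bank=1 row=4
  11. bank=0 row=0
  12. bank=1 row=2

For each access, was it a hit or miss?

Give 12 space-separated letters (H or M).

Acc 1: bank1 row4 -> MISS (open row4); precharges=0
Acc 2: bank0 row0 -> MISS (open row0); precharges=0
Acc 3: bank0 row1 -> MISS (open row1); precharges=1
Acc 4: bank0 row1 -> HIT
Acc 5: bank0 row4 -> MISS (open row4); precharges=2
Acc 6: bank1 row2 -> MISS (open row2); precharges=3
Acc 7: bank0 row1 -> MISS (open row1); precharges=4
Acc 8: bank1 row2 -> HIT
Acc 9: bank1 row2 -> HIT
Acc 10: bank1 row4 -> MISS (open row4); precharges=5
Acc 11: bank0 row0 -> MISS (open row0); precharges=6
Acc 12: bank1 row2 -> MISS (open row2); precharges=7

Answer: M M M H M M M H H M M M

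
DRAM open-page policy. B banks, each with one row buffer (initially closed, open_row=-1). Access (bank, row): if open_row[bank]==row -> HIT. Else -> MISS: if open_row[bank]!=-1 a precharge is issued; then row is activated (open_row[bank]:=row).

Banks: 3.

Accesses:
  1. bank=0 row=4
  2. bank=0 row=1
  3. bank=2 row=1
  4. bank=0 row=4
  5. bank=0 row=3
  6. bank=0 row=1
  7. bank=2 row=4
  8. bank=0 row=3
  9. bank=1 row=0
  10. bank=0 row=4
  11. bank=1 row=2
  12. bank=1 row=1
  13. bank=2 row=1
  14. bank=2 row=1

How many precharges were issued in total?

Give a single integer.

Acc 1: bank0 row4 -> MISS (open row4); precharges=0
Acc 2: bank0 row1 -> MISS (open row1); precharges=1
Acc 3: bank2 row1 -> MISS (open row1); precharges=1
Acc 4: bank0 row4 -> MISS (open row4); precharges=2
Acc 5: bank0 row3 -> MISS (open row3); precharges=3
Acc 6: bank0 row1 -> MISS (open row1); precharges=4
Acc 7: bank2 row4 -> MISS (open row4); precharges=5
Acc 8: bank0 row3 -> MISS (open row3); precharges=6
Acc 9: bank1 row0 -> MISS (open row0); precharges=6
Acc 10: bank0 row4 -> MISS (open row4); precharges=7
Acc 11: bank1 row2 -> MISS (open row2); precharges=8
Acc 12: bank1 row1 -> MISS (open row1); precharges=9
Acc 13: bank2 row1 -> MISS (open row1); precharges=10
Acc 14: bank2 row1 -> HIT

Answer: 10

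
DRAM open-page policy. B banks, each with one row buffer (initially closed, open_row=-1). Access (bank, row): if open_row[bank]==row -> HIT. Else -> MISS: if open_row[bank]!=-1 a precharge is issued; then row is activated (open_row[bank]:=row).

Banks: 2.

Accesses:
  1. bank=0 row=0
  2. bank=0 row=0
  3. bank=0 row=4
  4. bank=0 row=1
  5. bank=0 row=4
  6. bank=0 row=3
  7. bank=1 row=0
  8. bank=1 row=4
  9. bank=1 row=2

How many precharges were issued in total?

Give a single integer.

Acc 1: bank0 row0 -> MISS (open row0); precharges=0
Acc 2: bank0 row0 -> HIT
Acc 3: bank0 row4 -> MISS (open row4); precharges=1
Acc 4: bank0 row1 -> MISS (open row1); precharges=2
Acc 5: bank0 row4 -> MISS (open row4); precharges=3
Acc 6: bank0 row3 -> MISS (open row3); precharges=4
Acc 7: bank1 row0 -> MISS (open row0); precharges=4
Acc 8: bank1 row4 -> MISS (open row4); precharges=5
Acc 9: bank1 row2 -> MISS (open row2); precharges=6

Answer: 6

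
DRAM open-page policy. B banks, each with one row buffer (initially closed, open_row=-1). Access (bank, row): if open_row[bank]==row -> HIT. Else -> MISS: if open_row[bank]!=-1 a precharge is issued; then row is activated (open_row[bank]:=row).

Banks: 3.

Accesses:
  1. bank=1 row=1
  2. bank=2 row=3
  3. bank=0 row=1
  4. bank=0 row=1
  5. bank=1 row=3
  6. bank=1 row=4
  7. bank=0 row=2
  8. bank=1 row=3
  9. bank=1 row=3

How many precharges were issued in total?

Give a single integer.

Answer: 4

Derivation:
Acc 1: bank1 row1 -> MISS (open row1); precharges=0
Acc 2: bank2 row3 -> MISS (open row3); precharges=0
Acc 3: bank0 row1 -> MISS (open row1); precharges=0
Acc 4: bank0 row1 -> HIT
Acc 5: bank1 row3 -> MISS (open row3); precharges=1
Acc 6: bank1 row4 -> MISS (open row4); precharges=2
Acc 7: bank0 row2 -> MISS (open row2); precharges=3
Acc 8: bank1 row3 -> MISS (open row3); precharges=4
Acc 9: bank1 row3 -> HIT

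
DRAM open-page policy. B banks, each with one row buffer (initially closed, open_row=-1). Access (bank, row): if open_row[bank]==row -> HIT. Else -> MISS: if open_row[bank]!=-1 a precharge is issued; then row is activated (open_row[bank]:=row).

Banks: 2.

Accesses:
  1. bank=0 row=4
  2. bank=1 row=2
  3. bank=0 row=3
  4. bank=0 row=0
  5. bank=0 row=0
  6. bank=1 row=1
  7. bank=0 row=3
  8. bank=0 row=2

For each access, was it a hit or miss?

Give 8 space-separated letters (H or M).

Acc 1: bank0 row4 -> MISS (open row4); precharges=0
Acc 2: bank1 row2 -> MISS (open row2); precharges=0
Acc 3: bank0 row3 -> MISS (open row3); precharges=1
Acc 4: bank0 row0 -> MISS (open row0); precharges=2
Acc 5: bank0 row0 -> HIT
Acc 6: bank1 row1 -> MISS (open row1); precharges=3
Acc 7: bank0 row3 -> MISS (open row3); precharges=4
Acc 8: bank0 row2 -> MISS (open row2); precharges=5

Answer: M M M M H M M M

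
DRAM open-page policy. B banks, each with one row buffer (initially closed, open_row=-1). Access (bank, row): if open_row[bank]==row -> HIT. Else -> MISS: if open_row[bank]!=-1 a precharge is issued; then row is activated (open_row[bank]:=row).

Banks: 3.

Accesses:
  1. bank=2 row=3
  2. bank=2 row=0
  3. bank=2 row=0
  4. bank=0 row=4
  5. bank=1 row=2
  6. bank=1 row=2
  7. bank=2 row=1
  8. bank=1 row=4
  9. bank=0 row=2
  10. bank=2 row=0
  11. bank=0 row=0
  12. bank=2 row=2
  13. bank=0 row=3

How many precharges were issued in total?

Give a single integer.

Answer: 8

Derivation:
Acc 1: bank2 row3 -> MISS (open row3); precharges=0
Acc 2: bank2 row0 -> MISS (open row0); precharges=1
Acc 3: bank2 row0 -> HIT
Acc 4: bank0 row4 -> MISS (open row4); precharges=1
Acc 5: bank1 row2 -> MISS (open row2); precharges=1
Acc 6: bank1 row2 -> HIT
Acc 7: bank2 row1 -> MISS (open row1); precharges=2
Acc 8: bank1 row4 -> MISS (open row4); precharges=3
Acc 9: bank0 row2 -> MISS (open row2); precharges=4
Acc 10: bank2 row0 -> MISS (open row0); precharges=5
Acc 11: bank0 row0 -> MISS (open row0); precharges=6
Acc 12: bank2 row2 -> MISS (open row2); precharges=7
Acc 13: bank0 row3 -> MISS (open row3); precharges=8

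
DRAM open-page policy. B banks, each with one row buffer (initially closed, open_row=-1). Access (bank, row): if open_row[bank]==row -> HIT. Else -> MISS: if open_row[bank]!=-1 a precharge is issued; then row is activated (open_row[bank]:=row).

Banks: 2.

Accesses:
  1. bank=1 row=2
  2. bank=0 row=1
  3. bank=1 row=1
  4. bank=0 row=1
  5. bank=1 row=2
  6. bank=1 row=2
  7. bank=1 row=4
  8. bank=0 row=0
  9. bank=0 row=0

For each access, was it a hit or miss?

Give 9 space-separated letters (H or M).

Answer: M M M H M H M M H

Derivation:
Acc 1: bank1 row2 -> MISS (open row2); precharges=0
Acc 2: bank0 row1 -> MISS (open row1); precharges=0
Acc 3: bank1 row1 -> MISS (open row1); precharges=1
Acc 4: bank0 row1 -> HIT
Acc 5: bank1 row2 -> MISS (open row2); precharges=2
Acc 6: bank1 row2 -> HIT
Acc 7: bank1 row4 -> MISS (open row4); precharges=3
Acc 8: bank0 row0 -> MISS (open row0); precharges=4
Acc 9: bank0 row0 -> HIT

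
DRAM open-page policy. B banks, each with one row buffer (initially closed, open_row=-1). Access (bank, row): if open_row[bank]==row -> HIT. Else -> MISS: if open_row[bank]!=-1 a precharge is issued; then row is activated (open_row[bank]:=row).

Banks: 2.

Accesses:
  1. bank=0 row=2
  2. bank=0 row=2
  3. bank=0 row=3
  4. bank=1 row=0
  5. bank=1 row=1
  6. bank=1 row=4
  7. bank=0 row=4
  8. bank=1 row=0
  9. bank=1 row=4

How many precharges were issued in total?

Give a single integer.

Acc 1: bank0 row2 -> MISS (open row2); precharges=0
Acc 2: bank0 row2 -> HIT
Acc 3: bank0 row3 -> MISS (open row3); precharges=1
Acc 4: bank1 row0 -> MISS (open row0); precharges=1
Acc 5: bank1 row1 -> MISS (open row1); precharges=2
Acc 6: bank1 row4 -> MISS (open row4); precharges=3
Acc 7: bank0 row4 -> MISS (open row4); precharges=4
Acc 8: bank1 row0 -> MISS (open row0); precharges=5
Acc 9: bank1 row4 -> MISS (open row4); precharges=6

Answer: 6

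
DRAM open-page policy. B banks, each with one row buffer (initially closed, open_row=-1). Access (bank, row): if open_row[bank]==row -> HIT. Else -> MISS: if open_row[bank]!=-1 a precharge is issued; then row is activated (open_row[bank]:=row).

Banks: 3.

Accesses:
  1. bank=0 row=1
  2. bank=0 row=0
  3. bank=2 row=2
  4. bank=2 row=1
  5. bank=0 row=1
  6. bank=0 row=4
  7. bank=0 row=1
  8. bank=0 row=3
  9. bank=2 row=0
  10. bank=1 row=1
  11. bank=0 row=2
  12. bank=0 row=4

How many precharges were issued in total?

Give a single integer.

Answer: 9

Derivation:
Acc 1: bank0 row1 -> MISS (open row1); precharges=0
Acc 2: bank0 row0 -> MISS (open row0); precharges=1
Acc 3: bank2 row2 -> MISS (open row2); precharges=1
Acc 4: bank2 row1 -> MISS (open row1); precharges=2
Acc 5: bank0 row1 -> MISS (open row1); precharges=3
Acc 6: bank0 row4 -> MISS (open row4); precharges=4
Acc 7: bank0 row1 -> MISS (open row1); precharges=5
Acc 8: bank0 row3 -> MISS (open row3); precharges=6
Acc 9: bank2 row0 -> MISS (open row0); precharges=7
Acc 10: bank1 row1 -> MISS (open row1); precharges=7
Acc 11: bank0 row2 -> MISS (open row2); precharges=8
Acc 12: bank0 row4 -> MISS (open row4); precharges=9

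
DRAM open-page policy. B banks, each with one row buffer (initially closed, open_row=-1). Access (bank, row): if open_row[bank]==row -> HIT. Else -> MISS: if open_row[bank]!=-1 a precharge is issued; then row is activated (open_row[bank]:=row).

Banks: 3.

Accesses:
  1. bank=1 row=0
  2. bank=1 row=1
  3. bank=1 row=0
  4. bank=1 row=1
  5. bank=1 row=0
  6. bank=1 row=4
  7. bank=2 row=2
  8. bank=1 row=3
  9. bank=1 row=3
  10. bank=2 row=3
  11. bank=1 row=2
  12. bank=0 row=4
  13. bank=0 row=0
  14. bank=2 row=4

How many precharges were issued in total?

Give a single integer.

Acc 1: bank1 row0 -> MISS (open row0); precharges=0
Acc 2: bank1 row1 -> MISS (open row1); precharges=1
Acc 3: bank1 row0 -> MISS (open row0); precharges=2
Acc 4: bank1 row1 -> MISS (open row1); precharges=3
Acc 5: bank1 row0 -> MISS (open row0); precharges=4
Acc 6: bank1 row4 -> MISS (open row4); precharges=5
Acc 7: bank2 row2 -> MISS (open row2); precharges=5
Acc 8: bank1 row3 -> MISS (open row3); precharges=6
Acc 9: bank1 row3 -> HIT
Acc 10: bank2 row3 -> MISS (open row3); precharges=7
Acc 11: bank1 row2 -> MISS (open row2); precharges=8
Acc 12: bank0 row4 -> MISS (open row4); precharges=8
Acc 13: bank0 row0 -> MISS (open row0); precharges=9
Acc 14: bank2 row4 -> MISS (open row4); precharges=10

Answer: 10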